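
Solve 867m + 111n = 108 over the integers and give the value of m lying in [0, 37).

Reduce mod 111: 867m ≡ 108 (mod 111). With g = gcd(867, 111) = 3 dividing 108, divide through: 289m ≡ 36 (mod 37).
Since gcd(289, 37) = 1, m ≡ 36·(289)⁻¹ ≡ 16 (mod 37). Smallest non-negative: 16.

16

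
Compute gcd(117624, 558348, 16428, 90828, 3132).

12

gcd(117624, 558348): 558348 = 4·117624 + 87852; 117624 = 1·87852 + 29772; 87852 = 2·29772 + 28308; 29772 = 1·28308 + 1464; 28308 = 19·1464 + 492; 1464 = 2·492 + 480; 492 = 1·480 + 12; 480 = 40·12 + 0 → 12
gcd(12, 16428): 16428 = 1369·12 + 0 → 12
gcd(12, 90828): 90828 = 7569·12 + 0 → 12
gcd(12, 3132): 3132 = 261·12 + 0 → 12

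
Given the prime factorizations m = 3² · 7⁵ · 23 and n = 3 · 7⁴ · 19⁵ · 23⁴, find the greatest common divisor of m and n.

165669

min exponent per shared prime: 3 · 7⁴ · 23 = 165669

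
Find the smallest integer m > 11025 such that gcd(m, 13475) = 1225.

gcd(m, 13475) = 1225 forces 1225 | m; write m = 1225s. Then gcd(1225s, 1225·11) = 1225·gcd(s, 11), so need gcd(s, 11) = 1.
1225s > 11025 gives s ≥ 10. The least s ≥ 10 coprime to 11 is 10, so m = 1225·10 = 12250.

12250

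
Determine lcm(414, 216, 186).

154008

414 = 2 · 3² · 23; 216 = 2³ · 3³; 186 = 2 · 3 · 31
lcm takes max exponent of each prime: 2³ · 3³ · 23 · 31 = 154008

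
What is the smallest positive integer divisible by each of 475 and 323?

475 = 5² · 19; 323 = 17 · 19
max exponents: 5² · 17 · 19 = 8075

8075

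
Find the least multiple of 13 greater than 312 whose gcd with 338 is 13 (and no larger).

338 = 13·26. Any a with gcd(a, 338) = 13 is a multiple of 13, say 13s, with s coprime to 26.
Need s > 312/13, so s ≥ 25. First s ≥ 25 with gcd(s, 26) = 1 is s = 25. Thus a = 13·25 = 325.

325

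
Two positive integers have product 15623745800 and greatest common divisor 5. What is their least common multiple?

Since gcd(p,q)·lcm(p,q) = pq, lcm = 15623745800/5 = 3124749160.

3124749160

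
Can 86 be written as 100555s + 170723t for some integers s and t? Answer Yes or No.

gcd(100555, 170723): 170723 = 1·100555 + 70168; 100555 = 1·70168 + 30387; 70168 = 2·30387 + 9394; 30387 = 3·9394 + 2205; 9394 = 4·2205 + 574; 2205 = 3·574 + 483; 574 = 1·483 + 91; 483 = 5·91 + 28; 91 = 3·28 + 7; 28 = 4·7 + 0 → 7
7 does not divide 86, so a solution does not exist.

No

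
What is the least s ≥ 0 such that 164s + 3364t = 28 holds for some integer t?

554

Reduce mod 3364: 164s ≡ 28 (mod 3364). With g = gcd(164, 3364) = 4 dividing 28, divide through: 41s ≡ 7 (mod 841).
Since gcd(41, 841) = 1, s ≡ 7·(41)⁻¹ ≡ 554 (mod 841). Smallest non-negative: 554.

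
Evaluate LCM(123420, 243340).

gcd first: 243340 = 1·123420 + 119920; 123420 = 1·119920 + 3500; 119920 = 34·3500 + 920; 3500 = 3·920 + 740; 920 = 1·740 + 180; 740 = 4·180 + 20; 180 = 9·20 + 0 → gcd = 20
lcm = 123420·243340/gcd = 30033022800/20 = 1501651140

1501651140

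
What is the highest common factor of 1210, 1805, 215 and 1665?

gcd(1210, 1805): 1805 = 1·1210 + 595; 1210 = 2·595 + 20; 595 = 29·20 + 15; 20 = 1·15 + 5; 15 = 3·5 + 0 → 5
gcd(5, 215): 215 = 43·5 + 0 → 5
gcd(5, 1665): 1665 = 333·5 + 0 → 5

5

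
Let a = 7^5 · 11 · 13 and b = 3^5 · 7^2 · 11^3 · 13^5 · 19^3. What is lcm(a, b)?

max exponent per prime: 3^5 · 7^5 · 11^3 · 13^5 · 19^3 = 13843697264840540097

13843697264840540097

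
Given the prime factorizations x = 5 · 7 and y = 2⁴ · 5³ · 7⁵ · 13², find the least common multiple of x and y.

5680766000

max exponent per prime: 2⁴ · 5³ · 7⁵ · 13² = 5680766000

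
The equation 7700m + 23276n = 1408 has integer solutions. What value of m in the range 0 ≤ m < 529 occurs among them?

505

Reduce mod 23276: 7700m ≡ 1408 (mod 23276). With g = gcd(7700, 23276) = 44 dividing 1408, divide through: 175m ≡ 32 (mod 529).
Since gcd(175, 529) = 1, m ≡ 32·(175)⁻¹ ≡ 505 (mod 529). Smallest non-negative: 505.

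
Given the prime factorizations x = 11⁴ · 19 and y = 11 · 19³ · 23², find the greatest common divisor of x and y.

209

min exponent per shared prime: 11 · 19 = 209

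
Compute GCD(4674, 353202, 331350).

6

gcd(4674, 353202): 353202 = 75·4674 + 2652; 4674 = 1·2652 + 2022; 2652 = 1·2022 + 630; 2022 = 3·630 + 132; 630 = 4·132 + 102; 132 = 1·102 + 30; 102 = 3·30 + 12; 30 = 2·12 + 6; 12 = 2·6 + 0 → 6
gcd(6, 331350): 331350 = 55225·6 + 0 → 6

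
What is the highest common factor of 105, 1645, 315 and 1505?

35

gcd(105, 1645): 1645 = 15·105 + 70; 105 = 1·70 + 35; 70 = 2·35 + 0 → 35
gcd(35, 315): 315 = 9·35 + 0 → 35
gcd(35, 1505): 1505 = 43·35 + 0 → 35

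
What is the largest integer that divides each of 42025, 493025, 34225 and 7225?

25

gcd(42025, 493025): 493025 = 11·42025 + 30750; 42025 = 1·30750 + 11275; 30750 = 2·11275 + 8200; 11275 = 1·8200 + 3075; 8200 = 2·3075 + 2050; 3075 = 1·2050 + 1025; 2050 = 2·1025 + 0 → 1025
gcd(1025, 34225): 34225 = 33·1025 + 400; 1025 = 2·400 + 225; 400 = 1·225 + 175; 225 = 1·175 + 50; 175 = 3·50 + 25; 50 = 2·25 + 0 → 25
gcd(25, 7225): 7225 = 289·25 + 0 → 25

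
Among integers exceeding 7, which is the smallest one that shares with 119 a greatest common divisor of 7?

14

Multiples of 7 above 7: 7·2, 7·3, … . Need the cofactor coprime to 119/7 = 17.
Checking s = 2, 3, … the first with gcd(s, 17) = 1 is s = 2, giving 14.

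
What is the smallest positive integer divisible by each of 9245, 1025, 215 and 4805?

1821311225

9245 = 5 · 43²; 1025 = 5² · 41; 215 = 5 · 43; 4805 = 5 · 31²
lcm takes max exponent of each prime: 5² · 31² · 41 · 43² = 1821311225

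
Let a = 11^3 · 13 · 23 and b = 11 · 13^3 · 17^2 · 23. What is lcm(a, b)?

max exponent per prime: 11^3 · 13^3 · 17^2 · 23 = 19437203929

19437203929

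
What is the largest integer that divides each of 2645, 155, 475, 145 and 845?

gcd(2645, 155): 2645 = 17·155 + 10; 155 = 15·10 + 5; 10 = 2·5 + 0 → 5
gcd(5, 475): 475 = 95·5 + 0 → 5
gcd(5, 145): 145 = 29·5 + 0 → 5
gcd(5, 845): 845 = 169·5 + 0 → 5

5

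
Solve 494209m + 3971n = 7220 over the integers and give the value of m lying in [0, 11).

Reduce mod 3971: 494209m ≡ 7220 (mod 3971). With g = gcd(494209, 3971) = 361 dividing 7220, divide through: 1369m ≡ 20 (mod 11).
Since gcd(1369, 11) = 1, m ≡ 20·(1369)⁻¹ ≡ 4 (mod 11). Smallest non-negative: 4.

4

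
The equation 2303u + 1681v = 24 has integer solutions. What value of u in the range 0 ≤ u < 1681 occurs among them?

800

Euclid: 2303 = 1·1681 + 622; 1681 = 2·622 + 437; 622 = 1·437 + 185; 437 = 2·185 + 67; 185 = 2·67 + 51; 67 = 1·51 + 16; 51 = 3·16 + 3; 16 = 5·3 + 1; 3 = 3·1 + 0 → gcd = 1; 24 = 1·24.
Back-substitution yields 2303·(-527) + 1681·(722) = 1, so one solution is u = -527·24 = -12648, v = 722·24 = 17328.
Solutions in u differ by 1681/1 = 1681; the one in [0, 1681) is -12648 mod 1681 = 800.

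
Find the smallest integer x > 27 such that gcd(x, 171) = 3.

gcd(x, 171) = 3 forces 3 | x; write x = 3s. Then gcd(3s, 3·57) = 3·gcd(s, 57), so need gcd(s, 57) = 1.
3s > 27 gives s ≥ 10. The least s ≥ 10 coprime to 57 is 10, so x = 3·10 = 30.

30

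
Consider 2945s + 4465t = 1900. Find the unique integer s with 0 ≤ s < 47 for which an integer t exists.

Reduce mod 4465: 2945s ≡ 1900 (mod 4465). With g = gcd(2945, 4465) = 95 dividing 1900, divide through: 31s ≡ 20 (mod 47).
Since gcd(31, 47) = 1, s ≡ 20·(31)⁻¹ ≡ 34 (mod 47). Smallest non-negative: 34.

34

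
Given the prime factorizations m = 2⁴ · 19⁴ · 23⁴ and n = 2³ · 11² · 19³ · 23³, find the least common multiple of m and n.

70604291748496

max exponent per prime: 2⁴ · 11² · 19⁴ · 23⁴ = 70604291748496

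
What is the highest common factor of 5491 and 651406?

Euclid: 651406 = 118·5491 + 3468; 5491 = 1·3468 + 2023; 3468 = 1·2023 + 1445; 2023 = 1·1445 + 578; 1445 = 2·578 + 289; 578 = 2·289 + 0. Last nonzero remainder: 289.

289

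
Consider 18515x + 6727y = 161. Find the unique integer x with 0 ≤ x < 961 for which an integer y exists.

gcd(18515, 6727) = 7 (Euclid: 18515 = 2·6727 + 5061; 6727 = 1·5061 + 1666; 5061 = 3·1666 + 63; 1666 = 26·63 + 28; 63 = 2·28 + 7; 28 = 4·7 + 0), and 7 | 161.
Extended Euclid: 18515·(214) + 6727·(-589) = 7. Scale by 23: x₀ = 4922.
General solution x = x₀ + 961t; reducing mod 961 gives x = 117 (and y = -322).

117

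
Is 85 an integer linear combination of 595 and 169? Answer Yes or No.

Yes

gcd(595, 169): 595 = 3·169 + 88; 169 = 1·88 + 81; 88 = 1·81 + 7; 81 = 11·7 + 4; 7 = 1·4 + 3; 4 = 1·3 + 1; 3 = 3·1 + 0 → 1
1 divides 85, so a solution exists.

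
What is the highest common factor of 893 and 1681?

1

Euclid: 1681 = 1·893 + 788; 893 = 1·788 + 105; 788 = 7·105 + 53; 105 = 1·53 + 52; 53 = 1·52 + 1; 52 = 52·1 + 0. Last nonzero remainder: 1.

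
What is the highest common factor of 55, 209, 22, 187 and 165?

gcd(55, 209): 209 = 3·55 + 44; 55 = 1·44 + 11; 44 = 4·11 + 0 → 11
gcd(11, 22): 22 = 2·11 + 0 → 11
gcd(11, 187): 187 = 17·11 + 0 → 11
gcd(11, 165): 165 = 15·11 + 0 → 11

11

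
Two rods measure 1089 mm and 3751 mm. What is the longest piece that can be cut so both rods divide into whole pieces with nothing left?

121

Euclid: 3751 = 3·1089 + 484; 1089 = 2·484 + 121; 484 = 4·121 + 0. Last nonzero remainder: 121.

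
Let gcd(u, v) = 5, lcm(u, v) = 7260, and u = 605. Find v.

60

Using uv = gcd(u,v)·lcm(u,v) = 5·7260 = 36300, we get v = 36300/605 = 60.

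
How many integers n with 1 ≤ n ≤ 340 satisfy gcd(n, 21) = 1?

195

Prime factors of 21: 3, 7. Count integers ≤ 340 divisible by none of them.
By inclusion–exclusion: 340 − ⌊340/3⌋ − ⌊340/7⌋ + ⌊340/21⌋ = 195.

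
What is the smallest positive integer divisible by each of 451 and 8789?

451 = 11 · 41; 8789 = 11 · 17 · 47
max exponents: 11 · 17 · 41 · 47 = 360349

360349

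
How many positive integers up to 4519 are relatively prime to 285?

Prime factors of 285: 3, 5, 19. Count integers ≤ 4519 divisible by none of them.
By inclusion–exclusion: 4519 − ⌊4519/3⌋ − ⌊4519/5⌋ − ⌊4519/19⌋ + ⌊4519/15⌋ + ⌊4519/57⌋ + ⌊4519/95⌋ − ⌊4519/285⌋ = 2285.

2285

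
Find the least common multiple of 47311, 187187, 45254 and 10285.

47311 = 11² · 17 · 23; 187187 = 7 · 11² · 13 · 17; 45254 = 2 · 11³ · 17; 10285 = 5 · 11² · 17
lcm takes max exponent of each prime: 2 · 5 · 7 · 11³ · 13 · 17 · 23 = 473583110

473583110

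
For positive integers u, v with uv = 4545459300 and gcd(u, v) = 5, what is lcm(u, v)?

gcd·lcm = product, so lcm = 4545459300/5 = 909091860.

909091860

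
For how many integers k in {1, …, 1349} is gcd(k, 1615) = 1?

963

Prime factors of 1615: 5, 17, 19. Count integers ≤ 1349 divisible by none of them.
By inclusion–exclusion: 1349 − ⌊1349/5⌋ − ⌊1349/17⌋ − ⌊1349/19⌋ + ⌊1349/85⌋ + ⌊1349/95⌋ + ⌊1349/323⌋ − ⌊1349/1615⌋ = 963.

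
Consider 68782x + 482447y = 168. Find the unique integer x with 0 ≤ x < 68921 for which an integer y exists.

gcd(68782, 482447) = 7 (Euclid: 482447 = 7·68782 + 973; 68782 = 70·973 + 672; 973 = 1·672 + 301; 672 = 2·301 + 70; 301 = 4·70 + 21; 70 = 3·21 + 7; 21 = 3·7 + 0), and 7 | 168.
Extended Euclid: 68782·(20825) + 482447·(-2969) = 7. Scale by 24: x₀ = 499800.
General solution x = x₀ + 68921t; reducing mod 68921 gives x = 17353 (and y = -2474).

17353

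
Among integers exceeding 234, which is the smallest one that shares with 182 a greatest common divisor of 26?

260

182 = 26·7. Any t with gcd(t, 182) = 26 is a multiple of 26, say 26s, with s coprime to 7.
Need s > 234/26, so s ≥ 10. First s ≥ 10 with gcd(s, 7) = 1 is s = 10. Thus t = 26·10 = 260.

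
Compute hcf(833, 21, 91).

7

833 = 7² · 17; 21 = 3 · 7; 91 = 7 · 13
gcd takes min exponent of each prime: 7 = 7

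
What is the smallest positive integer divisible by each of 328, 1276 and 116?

104632

328 = 2³ · 41; 1276 = 2² · 11 · 29; 116 = 2² · 29
lcm takes max exponent of each prime: 2³ · 11 · 29 · 41 = 104632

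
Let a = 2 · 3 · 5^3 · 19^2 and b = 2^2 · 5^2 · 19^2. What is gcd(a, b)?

min exponent per shared prime: 2 · 5^2 · 19^2 = 18050

18050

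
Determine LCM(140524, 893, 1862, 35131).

140524 = 2² · 19 · 43²; 893 = 19 · 47; 1862 = 2 · 7² · 19; 35131 = 19 · 43²
lcm takes max exponent of each prime: 2² · 7² · 19 · 43² · 47 = 323626772

323626772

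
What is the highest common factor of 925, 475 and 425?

25

gcd(925, 475): 925 = 1·475 + 450; 475 = 1·450 + 25; 450 = 18·25 + 0 → 25
gcd(25, 425): 425 = 17·25 + 0 → 25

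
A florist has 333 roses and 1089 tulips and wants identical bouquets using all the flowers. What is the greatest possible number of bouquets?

9

333 = 3² · 37
1089 = 3² · 11²
Common: 3² = 9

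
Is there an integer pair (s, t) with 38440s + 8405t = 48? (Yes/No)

gcd(38440, 8405): 38440 = 4·8405 + 4820; 8405 = 1·4820 + 3585; 4820 = 1·3585 + 1235; 3585 = 2·1235 + 1115; 1235 = 1·1115 + 120; 1115 = 9·120 + 35; 120 = 3·35 + 15; 35 = 2·15 + 5; 15 = 3·5 + 0 → 5
5 does not divide 48, so a solution does not exist.

No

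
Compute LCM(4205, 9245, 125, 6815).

4205 = 5 · 29²; 9245 = 5 · 43²; 125 = 5³; 6815 = 5 · 29 · 47
lcm takes max exponent of each prime: 5³ · 29² · 43² · 47 = 9135677875

9135677875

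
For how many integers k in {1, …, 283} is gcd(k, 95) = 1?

215

Prime factors of 95: 5, 19. Count integers ≤ 283 divisible by none of them.
By inclusion–exclusion: 283 − ⌊283/5⌋ − ⌊283/19⌋ + ⌊283/95⌋ = 215.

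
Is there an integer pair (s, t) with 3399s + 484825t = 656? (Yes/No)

By Bézout, 3399s + 484825t = 656 has integer solutions iff gcd(3399, 484825) | 656.
Euclid: 484825 = 142·3399 + 2167; 3399 = 1·2167 + 1232; 2167 = 1·1232 + 935; 1232 = 1·935 + 297; 935 = 3·297 + 44; 297 = 6·44 + 33; 44 = 1·33 + 11; 33 = 3·11 + 0. gcd = 11; 656 mod 11 = 7. No.

No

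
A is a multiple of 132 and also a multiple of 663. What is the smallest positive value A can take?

29172

gcd first: 663 = 5·132 + 3; 132 = 44·3 + 0 → gcd = 3
lcm = 132·663/gcd = 87516/3 = 29172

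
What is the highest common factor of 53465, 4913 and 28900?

53465 = 5 · 17² · 37; 4913 = 17³; 28900 = 2² · 5² · 17²
gcd takes min exponent of each prime: 17² = 289

289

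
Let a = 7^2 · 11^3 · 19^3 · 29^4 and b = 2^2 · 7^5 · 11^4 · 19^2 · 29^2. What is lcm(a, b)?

max exponent per prime: 2^2 · 7^5 · 11^4 · 19^3 · 29^4 = 4775003854427591092

4775003854427591092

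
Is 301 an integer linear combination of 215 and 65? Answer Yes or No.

No

gcd(215, 65): 215 = 3·65 + 20; 65 = 3·20 + 5; 20 = 4·5 + 0 → 5
5 does not divide 301, so a solution does not exist.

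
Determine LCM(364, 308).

4004

gcd first: 364 = 1·308 + 56; 308 = 5·56 + 28; 56 = 2·28 + 0 → gcd = 28
lcm = 364·308/gcd = 112112/28 = 4004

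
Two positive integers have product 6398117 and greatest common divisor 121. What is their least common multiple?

Since gcd(m,n)·lcm(m,n) = mn, lcm = 6398117/121 = 52877.

52877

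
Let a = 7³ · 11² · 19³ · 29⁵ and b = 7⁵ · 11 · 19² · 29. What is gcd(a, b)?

min exponent per shared prime: 7³ · 11 · 19² · 29 = 39499537

39499537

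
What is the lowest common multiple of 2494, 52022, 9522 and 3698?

2494 = 2 · 29 · 43; 52022 = 2 · 19 · 37²; 9522 = 2 · 3² · 23²; 3698 = 2 · 43²
lcm takes max exponent of each prime: 2 · 3² · 19 · 23² · 29 · 37² · 43² = 13280674582782

13280674582782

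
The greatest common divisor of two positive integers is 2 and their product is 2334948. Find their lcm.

1167474

Since gcd(a,b)·lcm(a,b) = ab, lcm = 2334948/2 = 1167474.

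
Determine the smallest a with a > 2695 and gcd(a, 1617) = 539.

3773

1617 = 539·3. Any a with gcd(a, 1617) = 539 is a multiple of 539, say 539s, with s coprime to 3.
Need s > 2695/539, so s ≥ 6. First s ≥ 6 with gcd(s, 3) = 1 is s = 7. Thus a = 539·7 = 3773.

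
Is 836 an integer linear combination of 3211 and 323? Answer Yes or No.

Yes

By Bézout, 3211m + 323n = 836 has integer solutions iff gcd(3211, 323) | 836.
Euclid: 3211 = 9·323 + 304; 323 = 1·304 + 19; 304 = 16·19 + 0. gcd = 19; 836 mod 19 = 0. Yes.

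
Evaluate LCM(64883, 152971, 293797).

4577706584633

64883 = 7 · 13 · 23 · 31; 152971 = 7 · 13 · 41²; 293797 = 7 · 19 · 47²
lcm takes max exponent of each prime: 7 · 13 · 19 · 23 · 31 · 41² · 47² = 4577706584633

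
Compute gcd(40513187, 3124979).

1859

Euclid: 40513187 = 12·3124979 + 3013439; 3124979 = 1·3013439 + 111540; 3013439 = 27·111540 + 1859; 111540 = 60·1859 + 0. Last nonzero remainder: 1859.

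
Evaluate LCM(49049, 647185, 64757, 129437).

346708006645

lcm(49049, 647185) = 49049·647185/gcd = 31743777065/77 = 412256845
lcm(412256845, 64757) = 412256845·64757/gcd = 26696516511665/77 = 346708006645
lcm(346708006645, 129437) = 346708006645·129437/gcd = 44876844256108865/129437 = 346708006645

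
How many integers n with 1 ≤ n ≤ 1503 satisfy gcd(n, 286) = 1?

286 = 2·11·13. Inclusion–exclusion on these primes:
1503 − ⌊1503/2⌋ − ⌊1503/11⌋ − ⌊1503/13⌋ + ⌊1503/22⌋ + ⌊1503/26⌋ + ⌊1503/143⌋ − ⌊1503/286⌋ = 631

631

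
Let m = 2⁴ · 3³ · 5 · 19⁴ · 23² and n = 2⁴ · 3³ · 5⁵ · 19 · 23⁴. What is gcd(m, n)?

min exponent per shared prime: 2⁴ · 3³ · 5 · 19 · 23² = 21710160

21710160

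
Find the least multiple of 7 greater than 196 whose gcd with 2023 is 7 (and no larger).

Multiples of 7 above 196: 7·29, 7·30, … . Need the cofactor coprime to 2023/7 = 289.
Checking s = 29, 30, … the first with gcd(s, 289) = 1 is s = 29, giving 203.

203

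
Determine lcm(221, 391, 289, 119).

221 = 13 · 17; 391 = 17 · 23; 289 = 17²; 119 = 7 · 17
lcm takes max exponent of each prime: 7 · 13 · 17² · 23 = 604877

604877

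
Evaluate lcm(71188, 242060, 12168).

lcm(71188, 242060) = 71188·242060/gcd = 17231767280/52 = 331380140
lcm(331380140, 12168) = 331380140·12168/gcd = 4032233543520/52 = 77542952760

77542952760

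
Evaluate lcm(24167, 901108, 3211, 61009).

24167 = 11 · 13³; 901108 = 2² · 13² · 31 · 43; 3211 = 13² · 19; 61009 = 13² · 19²
lcm takes max exponent of each prime: 2² · 11 · 13³ · 19² · 31 · 43 = 46517898284

46517898284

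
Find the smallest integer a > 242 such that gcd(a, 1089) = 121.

Multiples of 121 above 242: 121·3, 121·4, … . Need the cofactor coprime to 1089/121 = 9.
Checking s = 3, 4, … the first with gcd(s, 9) = 1 is s = 4, giving 484.

484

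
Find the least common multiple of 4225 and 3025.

511225

4225 = 5² · 13²; 3025 = 5² · 11²
max exponents: 5² · 11² · 13² = 511225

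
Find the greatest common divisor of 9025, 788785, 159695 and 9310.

9025 = 5² · 19²; 788785 = 5 · 19³ · 23; 159695 = 5 · 19 · 41²; 9310 = 2 · 5 · 7² · 19
gcd takes min exponent of each prime: 5 · 19 = 95

95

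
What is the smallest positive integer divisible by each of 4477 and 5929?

219373

gcd first: 5929 = 1·4477 + 1452; 4477 = 3·1452 + 121; 1452 = 12·121 + 0 → gcd = 121
lcm = 4477·5929/gcd = 26544133/121 = 219373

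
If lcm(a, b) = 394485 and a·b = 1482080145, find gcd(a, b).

3757

gcd·lcm = product, so gcd = 1482080145/394485 = 3757.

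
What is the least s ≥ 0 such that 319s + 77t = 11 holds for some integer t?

1

Reduce mod 77: 319s ≡ 11 (mod 77). With g = gcd(319, 77) = 11 dividing 11, divide through: 29s ≡ 1 (mod 7).
Since gcd(29, 7) = 1, s ≡ 1·(29)⁻¹ ≡ 1 (mod 7). Smallest non-negative: 1.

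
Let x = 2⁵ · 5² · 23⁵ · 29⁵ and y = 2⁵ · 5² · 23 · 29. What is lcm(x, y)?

max exponent per prime: 2⁵ · 5² · 23⁵ · 29⁵ = 105613432230485600

105613432230485600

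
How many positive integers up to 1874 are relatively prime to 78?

Prime factors of 78: 2, 3, 13. Count integers ≤ 1874 divisible by none of them.
By inclusion–exclusion: 1874 − ⌊1874/2⌋ − ⌊1874/3⌋ − ⌊1874/13⌋ + ⌊1874/6⌋ + ⌊1874/26⌋ + ⌊1874/39⌋ − ⌊1874/78⌋ = 577.

577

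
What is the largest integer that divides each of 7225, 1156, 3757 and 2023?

289

7225 = 5² · 17²; 1156 = 2² · 17²; 3757 = 13 · 17²; 2023 = 7 · 17²
gcd takes min exponent of each prime: 17² = 289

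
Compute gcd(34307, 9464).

1183

34307 = 7 · 13² · 29
9464 = 2³ · 7 · 13²
Common: 7 · 13² = 1183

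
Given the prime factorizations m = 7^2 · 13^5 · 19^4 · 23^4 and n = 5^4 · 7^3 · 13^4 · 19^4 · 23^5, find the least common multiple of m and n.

66764328114514221498125

max exponent per prime: 5^4 · 7^3 · 13^5 · 19^4 · 23^5 = 66764328114514221498125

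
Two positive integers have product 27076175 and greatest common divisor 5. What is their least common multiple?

5415235

For any two positive integers, gcd × lcm equals their product. Hence lcm = 27076175 / 5 = 5415235.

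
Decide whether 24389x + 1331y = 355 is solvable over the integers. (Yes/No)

Yes

gcd(24389, 1331): 24389 = 18·1331 + 431; 1331 = 3·431 + 38; 431 = 11·38 + 13; 38 = 2·13 + 12; 13 = 1·12 + 1; 12 = 12·1 + 0 → 1
1 divides 355, so a solution exists.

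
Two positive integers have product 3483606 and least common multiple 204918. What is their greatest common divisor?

17

From gcd × lcm = pq: gcd = 3483606 / 204918 = 17.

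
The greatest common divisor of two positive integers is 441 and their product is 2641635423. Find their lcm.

5990103

gcd·lcm = product, so lcm = 2641635423/441 = 5990103.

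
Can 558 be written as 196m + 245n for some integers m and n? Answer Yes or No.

No

By Bézout, 196m + 245n = 558 has integer solutions iff gcd(196, 245) | 558.
Euclid: 245 = 1·196 + 49; 196 = 4·49 + 0. gcd = 49; 558 mod 49 = 19. No.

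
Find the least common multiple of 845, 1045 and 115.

4061915

lcm(845, 1045) = 845·1045/gcd = 883025/5 = 176605
lcm(176605, 115) = 176605·115/gcd = 20309575/5 = 4061915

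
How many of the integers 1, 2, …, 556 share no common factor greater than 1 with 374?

374 = 2·11·17. Inclusion–exclusion on these primes:
556 − ⌊556/2⌋ − ⌊556/11⌋ − ⌊556/17⌋ + ⌊556/22⌋ + ⌊556/34⌋ + ⌊556/187⌋ − ⌊556/374⌋ = 238

238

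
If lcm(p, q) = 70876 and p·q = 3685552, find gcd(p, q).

52

From gcd × lcm = pq: gcd = 3685552 / 70876 = 52.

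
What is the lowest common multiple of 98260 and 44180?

217056340

98260 = 2² · 5 · 17³; 44180 = 2² · 5 · 47²
max exponents: 2² · 5 · 17³ · 47² = 217056340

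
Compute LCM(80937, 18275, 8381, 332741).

80937 = 3² · 17 · 23²; 18275 = 5² · 17 · 43; 8381 = 17² · 29; 332741 = 17 · 23² · 37
lcm takes max exponent of each prime: 3² · 5² · 17² · 23² · 29 · 37 · 43 = 1587099703275

1587099703275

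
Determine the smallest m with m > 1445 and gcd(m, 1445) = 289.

1734

1445 = 289·5. Any m with gcd(m, 1445) = 289 is a multiple of 289, say 289s, with s coprime to 5.
Need s > 1445/289, so s ≥ 6. First s ≥ 6 with gcd(s, 5) = 1 is s = 6. Thus m = 289·6 = 1734.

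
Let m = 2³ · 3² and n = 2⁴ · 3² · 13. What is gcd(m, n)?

min exponent per shared prime: 2³ · 3² = 72

72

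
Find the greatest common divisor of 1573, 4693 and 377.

1573 = 11² · 13; 4693 = 13 · 19²; 377 = 13 · 29
gcd takes min exponent of each prime: 13 = 13

13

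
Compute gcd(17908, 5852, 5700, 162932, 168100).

gcd(17908, 5852): 17908 = 3·5852 + 352; 5852 = 16·352 + 220; 352 = 1·220 + 132; 220 = 1·132 + 88; 132 = 1·88 + 44; 88 = 2·44 + 0 → 44
gcd(44, 5700): 5700 = 129·44 + 24; 44 = 1·24 + 20; 24 = 1·20 + 4; 20 = 5·4 + 0 → 4
gcd(4, 162932): 162932 = 40733·4 + 0 → 4
gcd(4, 168100): 168100 = 42025·4 + 0 → 4

4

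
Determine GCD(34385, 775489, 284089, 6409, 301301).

13

gcd(34385, 775489): 775489 = 22·34385 + 19019; 34385 = 1·19019 + 15366; 19019 = 1·15366 + 3653; 15366 = 4·3653 + 754; 3653 = 4·754 + 637; 754 = 1·637 + 117; 637 = 5·117 + 52; 117 = 2·52 + 13; 52 = 4·13 + 0 → 13
gcd(13, 284089): 284089 = 21853·13 + 0 → 13
gcd(13, 6409): 6409 = 493·13 + 0 → 13
gcd(13, 301301): 301301 = 23177·13 + 0 → 13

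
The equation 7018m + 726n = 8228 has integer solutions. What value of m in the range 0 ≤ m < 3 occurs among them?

2

Reduce mod 726: 7018m ≡ 8228 (mod 726). With g = gcd(7018, 726) = 242 dividing 8228, divide through: 29m ≡ 34 (mod 3).
Since gcd(29, 3) = 1, m ≡ 34·(29)⁻¹ ≡ 2 (mod 3). Smallest non-negative: 2.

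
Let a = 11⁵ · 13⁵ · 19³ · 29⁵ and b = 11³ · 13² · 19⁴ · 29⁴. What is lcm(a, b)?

159839672347910728777747

max exponent per prime: 11⁵ · 13⁵ · 19⁴ · 29⁵ = 159839672347910728777747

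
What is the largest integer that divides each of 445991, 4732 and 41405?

gcd(445991, 4732): 445991 = 94·4732 + 1183; 4732 = 4·1183 + 0 → 1183
gcd(1183, 41405): 41405 = 35·1183 + 0 → 1183

1183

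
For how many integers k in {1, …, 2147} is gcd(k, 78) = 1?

78 = 2·3·13. Inclusion–exclusion on these primes:
2147 − ⌊2147/2⌋ − ⌊2147/3⌋ − ⌊2147/13⌋ + ⌊2147/6⌋ + ⌊2147/26⌋ + ⌊2147/39⌋ − ⌊2147/78⌋ = 661

661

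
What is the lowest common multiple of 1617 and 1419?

1617 = 3 · 7² · 11; 1419 = 3 · 11 · 43
max exponents: 3 · 7² · 11 · 43 = 69531

69531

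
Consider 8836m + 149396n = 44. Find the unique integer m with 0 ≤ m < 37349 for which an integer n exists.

Euclid: 149396 = 16·8836 + 8020; 8836 = 1·8020 + 816; 8020 = 9·816 + 676; 816 = 1·676 + 140; 676 = 4·140 + 116; 140 = 1·116 + 24; 116 = 4·24 + 20; 24 = 1·20 + 4; 20 = 5·4 + 0 → gcd = 4; 44 = 4·11.
Back-substitution yields 8836·(6408) + 149396·(-379) = 4, so one solution is m = 6408·11 = 70488, n = -379·11 = -4169.
Solutions in m differ by 149396/4 = 37349; the one in [0, 37349) is 70488 mod 37349 = 33139.

33139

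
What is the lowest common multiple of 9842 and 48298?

12509182

9842 = 2 · 7 · 19 · 37; 48298 = 2 · 19 · 31 · 41
max exponents: 2 · 7 · 19 · 31 · 37 · 41 = 12509182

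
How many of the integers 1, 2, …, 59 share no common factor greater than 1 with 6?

20

Prime factors of 6: 2, 3. Count integers ≤ 59 divisible by none of them.
By inclusion–exclusion: 59 − ⌊59/2⌋ − ⌊59/3⌋ + ⌊59/6⌋ = 20.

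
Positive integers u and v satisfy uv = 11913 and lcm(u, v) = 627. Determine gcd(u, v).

From gcd × lcm = uv: gcd = 11913 / 627 = 19.

19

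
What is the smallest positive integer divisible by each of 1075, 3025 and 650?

3381950

lcm(1075, 3025) = 1075·3025/gcd = 3251875/25 = 130075
lcm(130075, 650) = 130075·650/gcd = 84548750/25 = 3381950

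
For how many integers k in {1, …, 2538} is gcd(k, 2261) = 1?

Prime factors of 2261: 7, 17, 19. Count integers ≤ 2538 divisible by none of them.
By inclusion–exclusion: 2538 − ⌊2538/7⌋ − ⌊2538/17⌋ − ⌊2538/19⌋ + ⌊2538/119⌋ + ⌊2538/133⌋ + ⌊2538/323⌋ − ⌊2538/2261⌋ = 1940.

1940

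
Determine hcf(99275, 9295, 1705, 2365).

55

gcd(99275, 9295): 99275 = 10·9295 + 6325; 9295 = 1·6325 + 2970; 6325 = 2·2970 + 385; 2970 = 7·385 + 275; 385 = 1·275 + 110; 275 = 2·110 + 55; 110 = 2·55 + 0 → 55
gcd(55, 1705): 1705 = 31·55 + 0 → 55
gcd(55, 2365): 2365 = 43·55 + 0 → 55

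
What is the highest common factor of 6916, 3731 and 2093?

91

gcd(6916, 3731): 6916 = 1·3731 + 3185; 3731 = 1·3185 + 546; 3185 = 5·546 + 455; 546 = 1·455 + 91; 455 = 5·91 + 0 → 91
gcd(91, 2093): 2093 = 23·91 + 0 → 91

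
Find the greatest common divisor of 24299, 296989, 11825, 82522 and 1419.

gcd(24299, 296989): 296989 = 12·24299 + 5401; 24299 = 4·5401 + 2695; 5401 = 2·2695 + 11; 2695 = 245·11 + 0 → 11
gcd(11, 11825): 11825 = 1075·11 + 0 → 11
gcd(11, 82522): 82522 = 7502·11 + 0 → 11
gcd(11, 1419): 1419 = 129·11 + 0 → 11

11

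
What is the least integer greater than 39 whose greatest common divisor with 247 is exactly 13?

52

gcd(a, 247) = 13 forces 13 | a; write a = 13s. Then gcd(13s, 13·19) = 13·gcd(s, 19), so need gcd(s, 19) = 1.
13s > 39 gives s ≥ 4. The least s ≥ 4 coprime to 19 is 4, so a = 13·4 = 52.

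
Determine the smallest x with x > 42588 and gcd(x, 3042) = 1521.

44109

3042 = 1521·2. Any x with gcd(x, 3042) = 1521 is a multiple of 1521, say 1521s, with s coprime to 2.
Need s > 42588/1521, so s ≥ 29. First s ≥ 29 with gcd(s, 2) = 1 is s = 29. Thus x = 1521·29 = 44109.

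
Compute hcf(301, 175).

301 = 7 · 43
175 = 5² · 7
Common: 7 = 7

7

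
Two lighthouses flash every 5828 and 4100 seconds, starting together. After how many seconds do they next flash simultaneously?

5973700

gcd first: 5828 = 1·4100 + 1728; 4100 = 2·1728 + 644; 1728 = 2·644 + 440; 644 = 1·440 + 204; 440 = 2·204 + 32; 204 = 6·32 + 12; 32 = 2·12 + 8; 12 = 1·8 + 4; 8 = 2·4 + 0 → gcd = 4
lcm = 5828·4100/gcd = 23894800/4 = 5973700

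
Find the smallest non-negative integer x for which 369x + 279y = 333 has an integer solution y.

13

Euclid: 369 = 1·279 + 90; 279 = 3·90 + 9; 90 = 10·9 + 0 → gcd = 9; 333 = 9·37.
Back-substitution yields 369·(-3) + 279·(4) = 9, so one solution is x = -3·37 = -111, y = 4·37 = 148.
Solutions in x differ by 279/9 = 31; the one in [0, 31) is -111 mod 31 = 13.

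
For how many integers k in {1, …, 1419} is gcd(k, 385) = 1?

Prime factors of 385: 5, 7, 11. Count integers ≤ 1419 divisible by none of them.
By inclusion–exclusion: 1419 − ⌊1419/5⌋ − ⌊1419/7⌋ − ⌊1419/11⌋ + ⌊1419/35⌋ + ⌊1419/55⌋ + ⌊1419/77⌋ − ⌊1419/385⌋ = 885.

885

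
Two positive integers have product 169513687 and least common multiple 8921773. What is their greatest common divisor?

19

gcd·lcm = product, so gcd = 169513687/8921773 = 19.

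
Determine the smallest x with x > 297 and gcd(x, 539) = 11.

319

gcd(x, 539) = 11 forces 11 | x; write x = 11s. Then gcd(11s, 11·49) = 11·gcd(s, 49), so need gcd(s, 49) = 1.
11s > 297 gives s ≥ 28. The least s ≥ 28 coprime to 49 is 29, so x = 11·29 = 319.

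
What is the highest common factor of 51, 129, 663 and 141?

3

gcd(51, 129): 129 = 2·51 + 27; 51 = 1·27 + 24; 27 = 1·24 + 3; 24 = 8·3 + 0 → 3
gcd(3, 663): 663 = 221·3 + 0 → 3
gcd(3, 141): 141 = 47·3 + 0 → 3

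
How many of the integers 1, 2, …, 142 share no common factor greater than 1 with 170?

54

170 = 2·5·17. Inclusion–exclusion on these primes:
142 − ⌊142/2⌋ − ⌊142/5⌋ − ⌊142/17⌋ + ⌊142/10⌋ + ⌊142/34⌋ + ⌊142/85⌋ − ⌊142/170⌋ = 54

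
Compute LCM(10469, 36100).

10469 = 19² · 29; 36100 = 2² · 5² · 19²
max exponents: 2² · 5² · 19² · 29 = 1046900

1046900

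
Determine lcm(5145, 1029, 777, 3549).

32171685

lcm(5145, 1029) = 5145·1029/gcd = 5294205/1029 = 5145
lcm(5145, 777) = 5145·777/gcd = 3997665/21 = 190365
lcm(190365, 3549) = 190365·3549/gcd = 675605385/21 = 32171685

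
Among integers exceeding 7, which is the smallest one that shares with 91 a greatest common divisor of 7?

14

Multiples of 7 above 7: 7·2, 7·3, … . Need the cofactor coprime to 91/7 = 13.
Checking s = 2, 3, … the first with gcd(s, 13) = 1 is s = 2, giving 14.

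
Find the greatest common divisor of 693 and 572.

11

Euclid: 693 = 1·572 + 121; 572 = 4·121 + 88; 121 = 1·88 + 33; 88 = 2·33 + 22; 33 = 1·22 + 11; 22 = 2·11 + 0. Last nonzero remainder: 11.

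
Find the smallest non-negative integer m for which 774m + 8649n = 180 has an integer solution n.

Reduce mod 8649: 774m ≡ 180 (mod 8649). With g = gcd(774, 8649) = 9 dividing 180, divide through: 86m ≡ 20 (mod 961).
Since gcd(86, 961) = 1, m ≡ 20·(86)⁻¹ ≡ 626 (mod 961). Smallest non-negative: 626.

626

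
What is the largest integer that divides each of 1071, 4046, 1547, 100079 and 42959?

119

1071 = 3² · 7 · 17; 4046 = 2 · 7 · 17²; 1547 = 7 · 13 · 17; 100079 = 7 · 17 · 29²; 42959 = 7 · 17 · 19²
gcd takes min exponent of each prime: 7 · 17 = 119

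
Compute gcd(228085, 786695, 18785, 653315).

65

228085 = 5 · 11² · 13 · 29; 786695 = 5 · 7² · 13² · 19; 18785 = 5 · 13 · 17²; 653315 = 5 · 13 · 19 · 23²
gcd takes min exponent of each prime: 5 · 13 = 65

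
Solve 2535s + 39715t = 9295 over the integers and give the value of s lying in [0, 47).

35

gcd(2535, 39715) = 845 (Euclid: 39715 = 15·2535 + 1690; 2535 = 1·1690 + 845; 1690 = 2·845 + 0), and 845 | 9295.
Extended Euclid: 2535·(16) + 39715·(-1) = 845. Scale by 11: s₀ = 176.
General solution s = s₀ + 47k; reducing mod 47 gives s = 35 (and t = -2).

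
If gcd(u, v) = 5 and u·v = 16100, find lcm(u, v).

For any two positive integers, gcd × lcm equals their product. Hence lcm = 16100 / 5 = 3220.

3220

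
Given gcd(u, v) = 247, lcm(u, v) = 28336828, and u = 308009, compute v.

22724

Using uv = gcd(u,v)·lcm(u,v) = 247·28336828 = 6999196516, we get v = 6999196516/308009 = 22724.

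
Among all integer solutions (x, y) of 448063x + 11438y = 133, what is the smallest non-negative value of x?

Euclid: 448063 = 39·11438 + 1981; 11438 = 5·1981 + 1533; 1981 = 1·1533 + 448; 1533 = 3·448 + 189; 448 = 2·189 + 70; 189 = 2·70 + 49; 70 = 1·49 + 21; 49 = 2·21 + 7; 21 = 3·7 + 0 → gcd = 7; 133 = 7·19.
Back-substitution yields 448063·(-485) + 11438·(18999) = 7, so one solution is x = -485·19 = -9215, y = 18999·19 = 360981.
Solutions in x differ by 11438/7 = 1634; the one in [0, 1634) is -9215 mod 1634 = 589.

589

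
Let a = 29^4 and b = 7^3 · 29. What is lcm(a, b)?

242597383

max exponent per prime: 7^3 · 29^4 = 242597383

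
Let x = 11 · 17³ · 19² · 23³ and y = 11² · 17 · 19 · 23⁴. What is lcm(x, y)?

max exponent per prime: 11² · 17³ · 19² · 23⁴ = 60055208684273

60055208684273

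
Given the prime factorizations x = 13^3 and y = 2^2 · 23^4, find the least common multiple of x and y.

max exponent per prime: 2^2 · 13^3 · 23^4 = 2459242708

2459242708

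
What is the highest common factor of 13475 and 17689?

49

13475 = 5² · 7² · 11
17689 = 7² · 19²
Common: 7² = 49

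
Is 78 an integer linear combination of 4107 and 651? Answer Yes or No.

gcd(4107, 651): 4107 = 6·651 + 201; 651 = 3·201 + 48; 201 = 4·48 + 9; 48 = 5·9 + 3; 9 = 3·3 + 0 → 3
3 divides 78, so a solution exists.

Yes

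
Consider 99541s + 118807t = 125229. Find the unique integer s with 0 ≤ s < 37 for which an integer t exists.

12

gcd(99541, 118807) = 3211 (Euclid: 118807 = 1·99541 + 19266; 99541 = 5·19266 + 3211; 19266 = 6·3211 + 0), and 3211 | 125229.
Extended Euclid: 99541·(6) + 118807·(-5) = 3211. Scale by 39: s₀ = 234.
General solution s = s₀ + 37k; reducing mod 37 gives s = 12 (and t = -9).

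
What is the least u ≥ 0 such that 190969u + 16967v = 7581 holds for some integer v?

37

Euclid: 190969 = 11·16967 + 4332; 16967 = 3·4332 + 3971; 4332 = 1·3971 + 361; 3971 = 11·361 + 0 → gcd = 361; 7581 = 361·21.
Back-substitution yields 190969·(4) + 16967·(-45) = 361, so one solution is u = 4·21 = 84, v = -45·21 = -945.
Solutions in u differ by 16967/361 = 47; the one in [0, 47) is 84 mod 47 = 37.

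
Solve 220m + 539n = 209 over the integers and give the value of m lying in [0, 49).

23

Reduce mod 539: 220m ≡ 209 (mod 539). With g = gcd(220, 539) = 11 dividing 209, divide through: 20m ≡ 19 (mod 49).
Since gcd(20, 49) = 1, m ≡ 19·(20)⁻¹ ≡ 23 (mod 49). Smallest non-negative: 23.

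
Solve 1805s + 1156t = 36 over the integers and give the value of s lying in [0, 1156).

896

Reduce mod 1156: 1805s ≡ 36 (mod 1156). With g = gcd(1805, 1156) = 1 dividing 36, divide through: 1805s ≡ 36 (mod 1156).
Since gcd(1805, 1156) = 1, s ≡ 36·(1805)⁻¹ ≡ 896 (mod 1156). Smallest non-negative: 896.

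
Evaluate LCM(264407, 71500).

gcd first: 264407 = 3·71500 + 49907; 71500 = 1·49907 + 21593; 49907 = 2·21593 + 6721; 21593 = 3·6721 + 1430; 6721 = 4·1430 + 1001; 1430 = 1·1001 + 429; 1001 = 2·429 + 143; 429 = 3·143 + 0 → gcd = 143
lcm = 264407·71500/gcd = 18905100500/143 = 132203500

132203500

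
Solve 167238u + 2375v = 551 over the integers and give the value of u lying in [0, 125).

27

Euclid: 167238 = 70·2375 + 988; 2375 = 2·988 + 399; 988 = 2·399 + 190; 399 = 2·190 + 19; 190 = 10·19 + 0 → gcd = 19; 551 = 19·29.
Back-substitution yields 167238·(-12) + 2375·(845) = 19, so one solution is u = -12·29 = -348, v = 845·29 = 24505.
Solutions in u differ by 2375/19 = 125; the one in [0, 125) is -348 mod 125 = 27.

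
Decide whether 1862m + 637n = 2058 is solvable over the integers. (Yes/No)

Yes

By Bézout, 1862m + 637n = 2058 has integer solutions iff gcd(1862, 637) | 2058.
Euclid: 1862 = 2·637 + 588; 637 = 1·588 + 49; 588 = 12·49 + 0. gcd = 49; 2058 mod 49 = 0. Yes.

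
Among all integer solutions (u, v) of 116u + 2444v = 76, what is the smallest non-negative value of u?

gcd(116, 2444) = 4 (Euclid: 2444 = 21·116 + 8; 116 = 14·8 + 4; 8 = 2·4 + 0), and 4 | 76.
Extended Euclid: 116·(295) + 2444·(-14) = 4. Scale by 19: u₀ = 5605.
General solution u = u₀ + 611t; reducing mod 611 gives u = 106 (and v = -5).

106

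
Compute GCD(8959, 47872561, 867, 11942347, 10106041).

289

gcd(8959, 47872561): 47872561 = 5343·8959 + 4624; 8959 = 1·4624 + 4335; 4624 = 1·4335 + 289; 4335 = 15·289 + 0 → 289
gcd(289, 867): 867 = 3·289 + 0 → 289
gcd(289, 11942347): 11942347 = 41323·289 + 0 → 289
gcd(289, 10106041): 10106041 = 34969·289 + 0 → 289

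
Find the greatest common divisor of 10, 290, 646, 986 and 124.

10 = 2 · 5; 290 = 2 · 5 · 29; 646 = 2 · 17 · 19; 986 = 2 · 17 · 29; 124 = 2² · 31
gcd takes min exponent of each prime: 2 = 2

2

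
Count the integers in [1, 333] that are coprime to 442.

Prime factors of 442: 2, 13, 17. Count integers ≤ 333 divisible by none of them.
By inclusion–exclusion: 333 − ⌊333/2⌋ − ⌊333/13⌋ − ⌊333/17⌋ + ⌊333/26⌋ + ⌊333/34⌋ + ⌊333/221⌋ − ⌊333/442⌋ = 145.

145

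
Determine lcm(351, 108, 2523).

1180764

351 = 3³ · 13; 108 = 2² · 3³; 2523 = 3 · 29²
lcm takes max exponent of each prime: 2² · 3³ · 13 · 29² = 1180764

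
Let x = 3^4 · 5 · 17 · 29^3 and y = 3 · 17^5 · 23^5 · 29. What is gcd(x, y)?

min exponent per shared prime: 3 · 17 · 29 = 1479

1479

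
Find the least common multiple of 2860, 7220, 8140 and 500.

lcm(2860, 7220) = 2860·7220/gcd = 20649200/20 = 1032460
lcm(1032460, 8140) = 1032460·8140/gcd = 8404224400/220 = 38201020
lcm(38201020, 500) = 38201020·500/gcd = 19100510000/20 = 955025500

955025500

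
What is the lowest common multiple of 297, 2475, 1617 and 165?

297 = 3³ · 11; 2475 = 3² · 5² · 11; 1617 = 3 · 7² · 11; 165 = 3 · 5 · 11
lcm takes max exponent of each prime: 3³ · 5² · 7² · 11 = 363825

363825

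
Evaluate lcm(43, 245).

10535

43 = 43; 245 = 5 · 7²
max exponents: 5 · 7² · 43 = 10535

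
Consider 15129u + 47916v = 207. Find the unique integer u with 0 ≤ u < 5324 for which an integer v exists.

Reduce mod 47916: 15129u ≡ 207 (mod 47916). With g = gcd(15129, 47916) = 9 dividing 207, divide through: 1681u ≡ 23 (mod 5324).
Since gcd(1681, 5324) = 1, u ≡ 23·(1681)⁻¹ ≡ 3107 (mod 5324). Smallest non-negative: 3107.

3107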